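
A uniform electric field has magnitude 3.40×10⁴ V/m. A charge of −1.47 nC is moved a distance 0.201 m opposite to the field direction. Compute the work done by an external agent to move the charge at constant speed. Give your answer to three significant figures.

The potential change for a displacement 0.201 m opposite to the field direction is ΔV = +Ed = 6830 V.
W_ext = qΔV = -1.00×10⁻⁵ J.

-1.00×10⁻⁵ J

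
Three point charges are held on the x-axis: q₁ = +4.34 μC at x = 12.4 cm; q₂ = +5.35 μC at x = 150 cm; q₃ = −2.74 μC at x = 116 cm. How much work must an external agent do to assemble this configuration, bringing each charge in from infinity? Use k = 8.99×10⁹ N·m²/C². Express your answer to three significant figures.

The work to assemble the configuration equals its total potential energy, U = Σ kqᵢqⱼ/rᵢⱼ over all pairs.
Pair separations: r₁₂ = 1.38 m, r₁₃ = 1.04 m, r₂₃ = 0.340 m.
U = (0.152) + (-0.103) + (-0.388) = -0.339 J.

-0.339 J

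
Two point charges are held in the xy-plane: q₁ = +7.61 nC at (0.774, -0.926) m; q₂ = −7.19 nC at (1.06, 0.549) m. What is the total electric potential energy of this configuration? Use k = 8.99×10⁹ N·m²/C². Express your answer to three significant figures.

-3.27×10⁻⁷ J

The work to assemble the configuration equals its total potential energy, U = Σ kqᵢqⱼ/rᵢⱼ over all pairs.
Pair separations: r₁₂ = 1.50 m.
U = (-3.27×10⁻⁷) = -3.27×10⁻⁷ J.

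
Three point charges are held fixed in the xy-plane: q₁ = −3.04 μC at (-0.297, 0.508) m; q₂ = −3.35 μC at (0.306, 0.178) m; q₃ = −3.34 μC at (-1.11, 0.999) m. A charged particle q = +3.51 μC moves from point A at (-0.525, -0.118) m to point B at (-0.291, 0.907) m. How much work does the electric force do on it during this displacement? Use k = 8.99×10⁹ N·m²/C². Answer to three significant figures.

The work done by the electric force is W_field = −ΔU = −q(V_B − V_A) = q(V_A − V_B).
At A: distances to the source charges are 0.666 m, 0.882 m, 1.26 m; V_A = Σ kqᵢ/rᵢ = -9.90×10⁴ V.
At B: distances to the source charges are 0.399 m, 0.942 m, 0.824 m; V_B = Σ kqᵢ/rᵢ = -1.37×10⁵ V.
ΔV = V_B − V_A = -3.79×10⁴ V.
W_field = −qΔV = −(3.51×10⁻⁶ C)(-3.79×10⁴ V) = 0.133 J.

0.133 J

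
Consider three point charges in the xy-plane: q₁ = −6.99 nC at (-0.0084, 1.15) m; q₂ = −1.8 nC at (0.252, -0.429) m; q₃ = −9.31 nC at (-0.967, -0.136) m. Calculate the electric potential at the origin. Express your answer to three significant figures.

-173 V

The total potential is the scalar sum of each charge's contribution, V = Σ kqᵢ/rᵢ.
Distances from the field point to each charge: r₁ = 1.15 m, r₂ = 0.498 m, r₃ = 0.977 m.
V = k[(-6.99×10⁻⁹)/(1.15) + (-1.80×10⁻⁹)/(0.498) + (-9.31×10⁻⁹)/(0.977)] = -173 V.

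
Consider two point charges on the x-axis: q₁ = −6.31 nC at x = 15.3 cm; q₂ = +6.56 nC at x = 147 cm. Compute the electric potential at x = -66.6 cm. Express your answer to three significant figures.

-41.7 V

The total potential is the scalar sum of each charge's contribution, V = Σ kqᵢ/rᵢ.
Distances from the field point to each charge: r₁ = 0.819 m, r₂ = 2.14 m.
V = k[(-6.31×10⁻⁹)/(0.819) + (6.56×10⁻⁹)/(2.14)] = -41.7 V.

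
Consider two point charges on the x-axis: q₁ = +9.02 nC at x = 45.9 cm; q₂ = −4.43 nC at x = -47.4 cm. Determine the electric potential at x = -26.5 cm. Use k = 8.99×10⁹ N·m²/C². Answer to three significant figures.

The total potential is the scalar sum of each charge's contribution, V = Σ kqᵢ/rᵢ.
Distances from the field point to each charge: r₁ = 0.724 m, r₂ = 0.209 m.
V = k[(9.02×10⁻⁹)/(0.724) + (-4.43×10⁻⁹)/(0.209)] = -78.6 V.

-78.6 V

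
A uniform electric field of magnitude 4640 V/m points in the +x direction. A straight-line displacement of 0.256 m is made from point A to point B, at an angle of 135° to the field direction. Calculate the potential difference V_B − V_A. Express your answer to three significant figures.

840 V

Only the component of displacement along E changes the potential: ΔV = −E·d·cosθ.
ΔV = −(4640 V/m)(0.256 m)cos135° = 840 V.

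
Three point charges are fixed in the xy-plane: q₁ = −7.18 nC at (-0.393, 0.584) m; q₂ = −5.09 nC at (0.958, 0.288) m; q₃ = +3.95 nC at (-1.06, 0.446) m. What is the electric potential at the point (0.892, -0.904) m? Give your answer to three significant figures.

-56.2 V

The total potential is the scalar sum of each charge's contribution, V = Σ kqᵢ/rᵢ.
Distances from the field point to each charge: r₁ = 1.97 m, r₂ = 1.19 m, r₃ = 2.37 m.
V = k[(-7.18×10⁻⁹)/(1.97) + (-5.09×10⁻⁹)/(1.19) + (3.95×10⁻⁹)/(2.37)] = -56.2 V.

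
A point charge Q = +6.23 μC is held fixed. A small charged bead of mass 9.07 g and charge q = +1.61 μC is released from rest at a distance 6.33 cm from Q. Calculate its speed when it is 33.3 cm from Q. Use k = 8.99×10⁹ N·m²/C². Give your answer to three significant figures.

Only the electrostatic force acts, so mechanical energy is conserved: ½mv² = U₁ − U₂ = kQq(1/r₁ − 1/r₂).
U₁ − U₂ = (8.99×10⁹ N·m²/C²)(6.23×10⁻⁶ C)(1.61×10⁻⁶ C)(1/0.0633 − 1/0.333) = 1.15 J.
v = √(2·1.15/9.07×10⁻³) = 16.0 m/s.

16.0 m/s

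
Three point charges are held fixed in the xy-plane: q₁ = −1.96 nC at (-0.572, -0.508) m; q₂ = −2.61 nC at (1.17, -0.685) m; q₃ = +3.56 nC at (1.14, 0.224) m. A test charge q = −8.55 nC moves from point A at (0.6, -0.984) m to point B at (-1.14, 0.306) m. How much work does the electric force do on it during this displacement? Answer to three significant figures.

The work done by the electric force is W_field = −ΔU = −q(V_B − V_A) = q(V_A − V_B).
At A: distances to the source charges are 1.26 m, 0.644 m, 1.32 m; V_A = Σ kqᵢ/rᵢ = -26.2 V.
At B: distances to the source charges are 0.993 m, 2.51 m, 2.28 m; V_B = Σ kqᵢ/rᵢ = -13.1 V.
ΔV = V_B − V_A = 13.1 V.
W_field = −qΔV = −(-8.55×10⁻⁹ C)(13.1 V) = 1.12×10⁻⁷ J.

1.12×10⁻⁷ J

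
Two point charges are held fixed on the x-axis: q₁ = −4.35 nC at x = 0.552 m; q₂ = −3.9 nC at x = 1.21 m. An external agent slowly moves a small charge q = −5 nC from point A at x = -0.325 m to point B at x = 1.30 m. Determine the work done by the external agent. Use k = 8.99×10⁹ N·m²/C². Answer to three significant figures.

For quasistatic motion the external work equals the change in potential energy: W_ext = qΔV = q(V_B − V_A).
At A: distances to the source charges are 0.877 m, 1.53 m; V_A = Σ kqᵢ/rᵢ = -67.4 V.
At B: distances to the source charges are 0.748 m, 0.0900 m; V_B = Σ kqᵢ/rᵢ = -442 V.
ΔV = V_B − V_A = -374 V.
W_ext = qΔV = (-5.00×10⁻⁹ C)(-374 V) = 1.87×10⁻⁶ J.

1.87×10⁻⁶ J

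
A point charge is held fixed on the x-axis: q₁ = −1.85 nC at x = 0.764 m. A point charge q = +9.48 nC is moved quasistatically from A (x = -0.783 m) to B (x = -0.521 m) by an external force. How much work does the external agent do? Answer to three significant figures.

-2.08×10⁻⁸ J

For quasistatic motion the external work equals the change in potential energy: W_ext = qΔV = q(V_B − V_A).
At A: distance to the source charge is 1.55 m; V_A = kq₁/r = -10.8 V.
At B: distance to the source charge is 1.29 m; V_B = kq₁/r = -12.9 V.
ΔV = V_B − V_A = -2.19 V.
W_ext = qΔV = (9.48×10⁻⁹ C)(-2.19 V) = -2.08×10⁻⁸ J.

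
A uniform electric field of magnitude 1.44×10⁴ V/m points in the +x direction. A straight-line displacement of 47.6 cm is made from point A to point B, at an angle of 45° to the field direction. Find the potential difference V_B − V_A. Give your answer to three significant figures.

-4850 V

Only the component of displacement along E changes the potential: ΔV = −E·d·cosθ.
ΔV = −(1.44×10⁴ V/m)(0.476 m)cos45° = -4850 V.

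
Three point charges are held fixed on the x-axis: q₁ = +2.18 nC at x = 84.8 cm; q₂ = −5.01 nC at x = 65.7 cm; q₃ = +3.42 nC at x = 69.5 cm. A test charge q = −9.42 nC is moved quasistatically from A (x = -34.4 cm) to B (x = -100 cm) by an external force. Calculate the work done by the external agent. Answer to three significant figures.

For quasistatic motion the external work equals the change in potential energy: W_ext = qΔV = q(V_B − V_A).
At A: distances to the source charges are 1.19 m, 1.00 m, 1.04 m; V_A = Σ kqᵢ/rᵢ = 1.04 V.
At B: distances to the source charges are 1.85 m, 1.66 m, 1.69 m; V_B = Σ kqᵢ/rᵢ = 1.56 V.
ΔV = V_B − V_A = 0.524 V.
W_ext = qΔV = (-9.42×10⁻⁹ C)(0.524 V) = -4.94×10⁻⁹ J.

-4.94×10⁻⁹ J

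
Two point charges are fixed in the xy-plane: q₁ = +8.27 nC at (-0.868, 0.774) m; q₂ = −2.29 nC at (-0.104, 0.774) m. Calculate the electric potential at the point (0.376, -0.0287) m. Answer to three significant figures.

The total potential is the scalar sum of each charge's contribution, V = Σ kqᵢ/rᵢ.
Distances from the field point to each charge: r₁ = 1.48 m, r₂ = 0.935 m.
V = k[(8.27×10⁻⁹)/(1.48) + (-2.29×10⁻⁹)/(0.935)] = 28.2 V.

28.2 V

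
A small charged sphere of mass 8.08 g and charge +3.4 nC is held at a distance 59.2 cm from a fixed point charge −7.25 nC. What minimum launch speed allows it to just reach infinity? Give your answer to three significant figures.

To just escape, total mechanical energy must reach zero at infinity: ½mv²_min + U = 0, so ½mv²_min = −U = |kQq|/r.
|U| = |kQq|/r = (8.99×10⁹ N·m²/C²)(7.25×10⁻⁹)(3.40×10⁻⁹)/(0.592) = 3.74×10⁻⁷ J.
v_min = √(2|U|/m) = √(2·3.74×10⁻⁷/8.08×10⁻³) = 9.63×10⁻³ m/s.

9.63×10⁻³ m/s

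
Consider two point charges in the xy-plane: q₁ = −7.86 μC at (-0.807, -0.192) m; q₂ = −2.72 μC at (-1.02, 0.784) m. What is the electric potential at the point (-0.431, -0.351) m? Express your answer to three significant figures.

Electric potential is a scalar, so the contributions from each charge add algebraically: V = Σ kqᵢ/rᵢ.
Distances from the field point to each charge: r₁ = 0.408 m, r₂ = 1.28 m.
V = k[(-7.86×10⁻⁶)/(0.408) + (-2.72×10⁻⁶)/(1.28)] = -1.92×10⁵ V.

-1.92×10⁵ V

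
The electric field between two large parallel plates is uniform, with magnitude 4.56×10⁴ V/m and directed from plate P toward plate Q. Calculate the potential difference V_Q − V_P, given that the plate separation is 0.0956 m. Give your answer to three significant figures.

-4360 V

In a uniform field, potential decreases in the direction of E: ΔV = −E·d for a displacement d parallel to E.
Going from P to Q is a displacement of 0.0956 m along the field, so V_Q − V_P = −Ed = -4360 V.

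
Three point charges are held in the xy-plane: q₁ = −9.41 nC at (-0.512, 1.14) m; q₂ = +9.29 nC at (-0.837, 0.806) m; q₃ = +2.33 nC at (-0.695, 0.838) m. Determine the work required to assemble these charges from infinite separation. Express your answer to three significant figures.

-9.08×10⁻⁷ J

The work to assemble the configuration equals its total potential energy, U = Σ kqᵢqⱼ/rᵢⱼ over all pairs.
Pair separations: r₁₂ = 0.466 m, r₁₃ = 0.353 m, r₂₃ = 0.146 m.
U = (-1.69×10⁻⁶) + (-5.58×10⁻⁷) + (1.34×10⁻⁶) = -9.08×10⁻⁷ J.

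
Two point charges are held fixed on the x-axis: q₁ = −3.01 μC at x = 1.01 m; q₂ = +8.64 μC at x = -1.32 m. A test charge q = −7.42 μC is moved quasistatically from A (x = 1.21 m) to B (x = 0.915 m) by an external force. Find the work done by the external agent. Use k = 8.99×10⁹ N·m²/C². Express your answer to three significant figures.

For quasistatic motion the external work equals the change in potential energy: W_ext = qΔV = q(V_B − V_A).
At A: distances to the source charges are 0.200 m, 2.53 m; V_A = Σ kqᵢ/rᵢ = -1.05×10⁵ V.
At B: distances to the source charges are 0.0950 m, 2.24 m; V_B = Σ kqᵢ/rᵢ = -2.50×10⁵ V.
ΔV = V_B − V_A = -1.45×10⁵ V.
W_ext = qΔV = (-7.42×10⁻⁶ C)(-1.45×10⁵ V) = 1.08 J.

1.08 J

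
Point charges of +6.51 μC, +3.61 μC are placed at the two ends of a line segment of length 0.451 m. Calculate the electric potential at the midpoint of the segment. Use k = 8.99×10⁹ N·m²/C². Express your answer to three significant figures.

4.03×10⁵ V

The total potential is the scalar sum of each charge's contribution, V = Σ kqᵢ/rᵢ.
Each charge is 0.226 m from the midpoint.
V = k[(6.51×10⁻⁶)/(0.226) + (3.61×10⁻⁶)/(0.226)] = 4.03×10⁵ V.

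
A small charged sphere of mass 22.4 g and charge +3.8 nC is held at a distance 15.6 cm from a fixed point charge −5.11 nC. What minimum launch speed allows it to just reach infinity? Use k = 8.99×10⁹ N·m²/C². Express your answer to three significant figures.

To just escape, total mechanical energy must reach zero at infinity: ½mv²_min + U = 0, so ½mv²_min = −U = |kQq|/r.
|U| = |kQq|/r = (8.99×10⁹ N·m²/C²)(5.11×10⁻⁹)(3.80×10⁻⁹)/(0.156) = 1.12×10⁻⁶ J.
v_min = √(2|U|/m) = √(2·1.12×10⁻⁶/0.0224) = 0.0100 m/s.

0.0100 m/s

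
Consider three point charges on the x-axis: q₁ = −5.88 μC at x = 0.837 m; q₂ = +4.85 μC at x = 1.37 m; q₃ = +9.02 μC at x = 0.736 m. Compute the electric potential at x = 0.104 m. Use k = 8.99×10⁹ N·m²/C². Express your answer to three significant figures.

9.06×10⁴ V

The total potential is the scalar sum of each charge's contribution, V = Σ kqᵢ/rᵢ.
Distances from the field point to each charge: r₁ = 0.733 m, r₂ = 1.27 m, r₃ = 0.632 m.
V = k[(-5.88×10⁻⁶)/(0.733) + (4.85×10⁻⁶)/(1.27) + (9.02×10⁻⁶)/(0.632)] = 9.06×10⁴ V.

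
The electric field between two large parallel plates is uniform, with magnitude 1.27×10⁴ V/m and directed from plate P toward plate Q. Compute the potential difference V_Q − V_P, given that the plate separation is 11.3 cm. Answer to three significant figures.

In a uniform field, potential decreases in the direction of E: ΔV = −E·d for a displacement d parallel to E.
Going from P to Q is a displacement of 11.3 cm along the field, so V_Q − V_P = −Ed = -1440 V.

-1440 V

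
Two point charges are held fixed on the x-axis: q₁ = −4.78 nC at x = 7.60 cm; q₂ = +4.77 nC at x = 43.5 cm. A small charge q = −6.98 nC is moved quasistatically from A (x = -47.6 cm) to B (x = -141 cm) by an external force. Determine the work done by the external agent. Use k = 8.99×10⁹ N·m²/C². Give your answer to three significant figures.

For quasistatic motion the external work equals the change in potential energy: W_ext = qΔV = q(V_B − V_A).
At A: distances to the source charges are 0.552 m, 0.911 m; V_A = Σ kqᵢ/rᵢ = -30.8 V.
At B: distances to the source charges are 1.49 m, 1.84 m; V_B = Σ kqᵢ/rᵢ = -5.68 V.
ΔV = V_B − V_A = 25.1 V.
W_ext = qΔV = (-6.98×10⁻⁹ C)(25.1 V) = -1.75×10⁻⁷ J.

-1.75×10⁻⁷ J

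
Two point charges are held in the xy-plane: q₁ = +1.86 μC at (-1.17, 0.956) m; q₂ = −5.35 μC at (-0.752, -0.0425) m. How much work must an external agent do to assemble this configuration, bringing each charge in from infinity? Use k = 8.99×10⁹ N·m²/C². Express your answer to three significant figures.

The work to assemble the configuration equals its total potential energy, U = Σ kqᵢqⱼ/rᵢⱼ over all pairs.
Pair separations: r₁₂ = 1.08 m.
U = (-0.0826) = -0.0826 J.

-0.0826 J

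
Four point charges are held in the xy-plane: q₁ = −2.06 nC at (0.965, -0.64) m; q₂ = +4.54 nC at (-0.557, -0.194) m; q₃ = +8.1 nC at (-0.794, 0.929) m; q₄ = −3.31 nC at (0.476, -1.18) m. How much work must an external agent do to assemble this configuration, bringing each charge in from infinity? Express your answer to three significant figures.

6.30×10⁻⁸ J

The work to assemble the configuration equals its total potential energy, U = Σ kqᵢqⱼ/rᵢⱼ over all pairs.
Pair separations: r₁₂ = 1.59 m, r₁₃ = 2.36 m, r₁₄ = 0.729 m, r₂₃ = 1.15 m, r₂₄ = 1.43 m, r₃₄ = 2.46 m.
Summing all 6 pair terms gives U = 6.30×10⁻⁸ J.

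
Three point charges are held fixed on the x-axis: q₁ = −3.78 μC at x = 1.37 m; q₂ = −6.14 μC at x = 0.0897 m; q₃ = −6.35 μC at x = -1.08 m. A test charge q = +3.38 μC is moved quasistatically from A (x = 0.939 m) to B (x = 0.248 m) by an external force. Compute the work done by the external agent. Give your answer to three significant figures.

For quasistatic motion the external work equals the change in potential energy: W_ext = qΔV = q(V_B − V_A).
At A: distances to the source charges are 0.431 m, 0.849 m, 2.02 m; V_A = Σ kqᵢ/rᵢ = -1.72×10⁵ V.
At B: distances to the source charges are 1.12 m, 0.158 m, 1.33 m; V_B = Σ kqᵢ/rᵢ = -4.22×10⁵ V.
ΔV = V_B − V_A = -2.50×10⁵ V.
W_ext = qΔV = (3.38×10⁻⁶ C)(-2.50×10⁵ V) = -0.845 J.

-0.845 J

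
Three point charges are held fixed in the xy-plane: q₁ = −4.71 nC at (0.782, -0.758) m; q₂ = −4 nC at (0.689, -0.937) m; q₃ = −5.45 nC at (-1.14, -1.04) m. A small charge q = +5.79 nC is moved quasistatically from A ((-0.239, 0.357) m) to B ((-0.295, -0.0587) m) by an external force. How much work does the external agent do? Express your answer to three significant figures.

For quasistatic motion the external work equals the change in potential energy: W_ext = qΔV = q(V_B − V_A).
At A: distances to the source charges are 1.51 m, 1.59 m, 1.66 m; V_A = Σ kqᵢ/rᵢ = -80.1 V.
At B: distances to the source charges are 1.28 m, 1.32 m, 1.29 m; V_B = Σ kqᵢ/rᵢ = -98.1 V.
ΔV = V_B − V_A = -18.0 V.
W_ext = qΔV = (5.79×10⁻⁹ C)(-18.0 V) = -1.04×10⁻⁷ J.

-1.04×10⁻⁷ J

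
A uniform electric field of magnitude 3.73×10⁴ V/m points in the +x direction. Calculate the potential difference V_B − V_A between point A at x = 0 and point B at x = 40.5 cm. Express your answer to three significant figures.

-1.51×10⁴ V

In a uniform field, potential decreases in the direction of E: V_B − V_A = −E·Δx.
V_B − V_A = −(3.73×10⁴ V/m)(0.405 m) = -1.51×10⁴ V.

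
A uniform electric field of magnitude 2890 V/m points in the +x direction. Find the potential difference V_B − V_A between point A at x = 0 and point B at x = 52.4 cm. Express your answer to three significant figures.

-1510 V

In a uniform field, potential decreases in the direction of E: V_B − V_A = −E·Δx.
V_B − V_A = −(2890 V/m)(0.524 m) = -1510 V.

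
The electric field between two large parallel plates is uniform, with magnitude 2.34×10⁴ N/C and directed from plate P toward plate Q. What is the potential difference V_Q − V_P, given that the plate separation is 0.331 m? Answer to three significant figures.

-7750 V

In a uniform field, potential decreases in the direction of E: ΔV = −E·d for a displacement d parallel to E.
Going from P to Q is a displacement of 0.331 m along the field, so V_Q − V_P = −Ed = -7750 V.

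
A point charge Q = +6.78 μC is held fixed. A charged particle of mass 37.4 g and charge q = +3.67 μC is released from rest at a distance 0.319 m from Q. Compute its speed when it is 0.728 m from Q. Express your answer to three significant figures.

Only the electrostatic force acts, so mechanical energy is conserved: ½mv² = U₁ − U₂ = kQq(1/r₁ − 1/r₂).
U₁ − U₂ = (8.99×10⁹ N·m²/C²)(6.78×10⁻⁶ C)(3.67×10⁻⁶ C)(1/0.319 − 1/0.728) = 0.394 J.
v = √(2·0.394/0.0374) = 4.59 m/s.

4.59 m/s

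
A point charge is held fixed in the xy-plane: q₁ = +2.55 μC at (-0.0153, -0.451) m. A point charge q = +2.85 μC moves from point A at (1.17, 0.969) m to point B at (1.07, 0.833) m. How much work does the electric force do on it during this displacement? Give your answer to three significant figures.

-3.54×10⁻³ J

The work done by the electric force is W_field = −ΔU = −q(V_B − V_A) = q(V_A − V_B).
At A: distance to the source charge is 1.85 m; V_A = kq₁/r = 1.24×10⁴ V.
At B: distance to the source charge is 1.68 m; V_B = kq₁/r = 1.36×10⁴ V.
ΔV = V_B − V_A = 1240 V.
W_field = −qΔV = −(2.85×10⁻⁶ C)(1240 V) = -3.54×10⁻³ J.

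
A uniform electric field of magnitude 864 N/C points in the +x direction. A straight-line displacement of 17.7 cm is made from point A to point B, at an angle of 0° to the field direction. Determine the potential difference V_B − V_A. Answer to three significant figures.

Only the component of displacement along E changes the potential: ΔV = −E·d·cosθ.
ΔV = −(864 V/m)(0.177 m)cos0° = -153 V.

-153 V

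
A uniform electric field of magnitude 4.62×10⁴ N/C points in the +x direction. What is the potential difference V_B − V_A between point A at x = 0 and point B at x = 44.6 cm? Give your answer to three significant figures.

-2.06×10⁴ V

In a uniform field, potential decreases in the direction of E: V_B − V_A = −E·Δx.
V_B − V_A = −(4.62×10⁴ V/m)(0.446 m) = -2.06×10⁴ V.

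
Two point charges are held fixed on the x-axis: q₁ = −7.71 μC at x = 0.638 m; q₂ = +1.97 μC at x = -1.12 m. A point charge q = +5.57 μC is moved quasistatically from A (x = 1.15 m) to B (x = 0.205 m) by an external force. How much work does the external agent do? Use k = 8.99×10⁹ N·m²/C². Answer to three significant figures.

-0.107 J

For quasistatic motion the external work equals the change in potential energy: W_ext = qΔV = q(V_B − V_A).
At A: distances to the source charges are 0.512 m, 2.27 m; V_A = Σ kqᵢ/rᵢ = -1.28×10⁵ V.
At B: distances to the source charges are 0.433 m, 1.33 m; V_B = Σ kqᵢ/rᵢ = -1.47×10⁵ V.
ΔV = V_B − V_A = -1.91×10⁴ V.
W_ext = qΔV = (5.57×10⁻⁶ C)(-1.91×10⁴ V) = -0.107 J.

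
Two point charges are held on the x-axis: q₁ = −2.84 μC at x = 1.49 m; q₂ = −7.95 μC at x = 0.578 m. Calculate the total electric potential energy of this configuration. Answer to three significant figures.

The assembly work is the sum of pairwise potential energies, U = Σ_{i<j} kqᵢqⱼ/rᵢⱼ.
Pair separations: r₁₂ = 0.912 m.
U = (0.223) = 0.223 J.

0.223 J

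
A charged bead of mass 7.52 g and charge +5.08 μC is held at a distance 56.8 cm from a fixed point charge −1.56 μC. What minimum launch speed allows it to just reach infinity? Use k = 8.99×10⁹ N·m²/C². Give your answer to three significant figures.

5.78 m/s

To just escape, total mechanical energy must reach zero at infinity: ½mv²_min + U = 0, so ½mv²_min = −U = |kQq|/r.
|U| = |kQq|/r = (8.99×10⁹ N·m²/C²)(1.56×10⁻⁶)(5.08×10⁻⁶)/(0.568) = 0.125 J.
v_min = √(2|U|/m) = √(2·0.125/7.52×10⁻³) = 5.78 m/s.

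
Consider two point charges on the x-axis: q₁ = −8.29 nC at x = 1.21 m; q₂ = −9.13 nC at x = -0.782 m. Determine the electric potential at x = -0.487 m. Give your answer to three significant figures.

-322 V

The total potential is the scalar sum of each charge's contribution, V = Σ kqᵢ/rᵢ.
Distances from the field point to each charge: r₁ = 1.70 m, r₂ = 0.295 m.
V = k[(-8.29×10⁻⁹)/(1.70) + (-9.13×10⁻⁹)/(0.295)] = -322 V.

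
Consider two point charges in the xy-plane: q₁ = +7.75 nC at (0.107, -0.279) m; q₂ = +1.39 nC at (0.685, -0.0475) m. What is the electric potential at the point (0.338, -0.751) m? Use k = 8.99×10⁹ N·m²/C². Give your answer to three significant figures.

149 V

Electric potential is a scalar, so the contributions from each charge add algebraically: V = Σ kqᵢ/rᵢ.
Distances from the field point to each charge: r₁ = 0.525 m, r₂ = 0.784 m.
V = k[(7.75×10⁻⁹)/(0.525) + (1.39×10⁻⁹)/(0.784)] = 149 V.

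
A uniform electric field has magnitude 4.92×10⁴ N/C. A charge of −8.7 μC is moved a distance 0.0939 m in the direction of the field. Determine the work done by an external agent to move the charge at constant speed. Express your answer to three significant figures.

0.0402 J

The potential change for a displacement 0.0939 m in the direction of the field is ΔV = −Ed = -4620 V.
W_ext = qΔV = 0.0402 J.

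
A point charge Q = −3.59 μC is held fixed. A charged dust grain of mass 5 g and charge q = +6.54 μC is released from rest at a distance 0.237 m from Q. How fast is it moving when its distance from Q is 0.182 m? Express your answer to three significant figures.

10.4 m/s

Only the electrostatic force acts, so mechanical energy is conserved: ½mv² = U₁ − U₂ = kQq(1/r₁ − 1/r₂).
U₁ − U₂ = (8.99×10⁹ N·m²/C²)(-3.59×10⁻⁶ C)(6.54×10⁻⁶ C)(1/0.237 − 1/0.182) = 0.269 J.
v = √(2·0.269/5.00×10⁻³) = 10.4 m/s.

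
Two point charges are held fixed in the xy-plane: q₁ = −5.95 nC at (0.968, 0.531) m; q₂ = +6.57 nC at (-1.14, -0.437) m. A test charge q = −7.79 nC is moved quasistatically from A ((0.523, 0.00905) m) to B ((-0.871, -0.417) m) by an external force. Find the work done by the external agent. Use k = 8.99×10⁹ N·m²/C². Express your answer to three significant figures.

For quasistatic motion the external work equals the change in potential energy: W_ext = qΔV = q(V_B − V_A).
At A: distances to the source charges are 0.686 m, 1.72 m; V_A = Σ kqᵢ/rᵢ = -43.7 V.
At B: distances to the source charges are 2.07 m, 0.270 m; V_B = Σ kqᵢ/rᵢ = 193 V.
ΔV = V_B − V_A = 237 V.
W_ext = qΔV = (-7.79×10⁻⁹ C)(237 V) = -1.84×10⁻⁶ J.

-1.84×10⁻⁶ J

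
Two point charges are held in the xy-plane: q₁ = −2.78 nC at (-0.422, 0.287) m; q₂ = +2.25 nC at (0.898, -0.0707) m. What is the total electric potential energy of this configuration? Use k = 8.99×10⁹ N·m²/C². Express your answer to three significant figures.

The work to assemble the configuration equals its total potential energy, U = Σ kqᵢqⱼ/rᵢⱼ over all pairs.
Pair separations: r₁₂ = 1.37 m.
U = (-4.11×10⁻⁸) = -4.11×10⁻⁸ J.

-4.11×10⁻⁸ J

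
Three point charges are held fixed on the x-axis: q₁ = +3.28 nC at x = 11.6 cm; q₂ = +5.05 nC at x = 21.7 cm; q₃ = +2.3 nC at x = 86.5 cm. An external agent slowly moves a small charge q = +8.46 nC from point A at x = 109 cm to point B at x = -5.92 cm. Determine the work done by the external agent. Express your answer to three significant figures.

1.53×10⁻⁶ J

For quasistatic motion the external work equals the change in potential energy: W_ext = qΔV = q(V_B − V_A).
At A: distances to the source charges are 0.974 m, 0.873 m, 0.225 m; V_A = Σ kqᵢ/rᵢ = 174 V.
At B: distances to the source charges are 0.175 m, 0.276 m, 0.924 m; V_B = Σ kqᵢ/rᵢ = 355 V.
ΔV = V_B − V_A = 181 V.
W_ext = qΔV = (8.46×10⁻⁹ C)(181 V) = 1.53×10⁻⁶ J.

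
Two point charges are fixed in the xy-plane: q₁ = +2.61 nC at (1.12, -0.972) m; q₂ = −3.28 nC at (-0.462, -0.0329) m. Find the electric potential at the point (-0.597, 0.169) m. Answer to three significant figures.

-110 V

Electric potential is a scalar, so the contributions from each charge add algebraically: V = Σ kqᵢ/rᵢ.
Distances from the field point to each charge: r₁ = 2.06 m, r₂ = 0.243 m.
V = k[(2.61×10⁻⁹)/(2.06) + (-3.28×10⁻⁹)/(0.243)] = -110 V.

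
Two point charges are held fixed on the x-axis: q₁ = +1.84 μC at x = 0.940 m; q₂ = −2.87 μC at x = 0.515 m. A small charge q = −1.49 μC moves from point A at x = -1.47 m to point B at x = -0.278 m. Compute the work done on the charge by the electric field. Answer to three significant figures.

-0.0191 J

The work done by the electric force is W_field = −ΔU = −q(V_B − V_A) = q(V_A − V_B).
At A: distances to the source charges are 2.41 m, 1.98 m; V_A = Σ kqᵢ/rᵢ = -6130 V.
At B: distances to the source charges are 1.22 m, 0.793 m; V_B = Σ kqᵢ/rᵢ = -1.90×10⁴ V.
ΔV = V_B − V_A = -1.28×10⁴ V.
W_field = −qΔV = −(-1.49×10⁻⁶ C)(-1.28×10⁴ V) = -0.0191 J.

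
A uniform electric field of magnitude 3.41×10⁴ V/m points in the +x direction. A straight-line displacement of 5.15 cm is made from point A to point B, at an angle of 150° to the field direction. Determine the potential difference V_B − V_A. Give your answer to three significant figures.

Only the component of displacement along E changes the potential: ΔV = −E·d·cosθ.
ΔV = −(3.41×10⁴ V/m)(0.0515 m)cos150° = 1520 V.

1520 V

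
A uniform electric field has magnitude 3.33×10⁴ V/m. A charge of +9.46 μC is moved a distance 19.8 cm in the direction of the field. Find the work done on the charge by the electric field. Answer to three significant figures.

0.0624 J

The potential change for a displacement 19.8 cm in the direction of the field is ΔV = −Ed = -6590 V.
W_field = −qΔV = 0.0624 J.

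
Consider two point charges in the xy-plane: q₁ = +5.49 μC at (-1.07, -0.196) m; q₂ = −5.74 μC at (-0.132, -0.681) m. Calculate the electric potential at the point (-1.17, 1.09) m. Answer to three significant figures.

Electric potential is a scalar, so the contributions from each charge add algebraically: V = Σ kqᵢ/rᵢ.
Distances from the field point to each charge: r₁ = 1.29 m, r₂ = 2.05 m.
V = k[(5.49×10⁻⁶)/(1.29) + (-5.74×10⁻⁶)/(2.05)] = 1.31×10⁴ V.

1.31×10⁴ V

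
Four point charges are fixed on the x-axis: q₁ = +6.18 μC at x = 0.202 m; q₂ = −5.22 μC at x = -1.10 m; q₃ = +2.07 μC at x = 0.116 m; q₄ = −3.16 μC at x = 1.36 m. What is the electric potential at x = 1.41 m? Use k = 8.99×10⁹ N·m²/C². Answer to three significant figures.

The total potential is the scalar sum of each charge's contribution, V = Σ kqᵢ/rᵢ.
Distances from the field point to each charge: r₁ = 1.21 m, r₂ = 2.51 m, r₃ = 1.29 m, r₄ = 0.0500 m.
V = k[(6.18×10⁻⁶)/(1.21) + (-5.22×10⁻⁶)/(2.51) + (2.07×10⁻⁶)/(1.29) + (-3.16×10⁻⁶)/(0.0500)] = -5.26×10⁵ V.

-5.26×10⁵ V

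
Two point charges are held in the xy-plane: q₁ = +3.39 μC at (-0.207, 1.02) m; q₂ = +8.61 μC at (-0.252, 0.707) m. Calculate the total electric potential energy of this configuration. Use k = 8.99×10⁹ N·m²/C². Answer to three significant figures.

0.830 J

The assembly work is the sum of pairwise potential energies, U = Σ_{i<j} kqᵢqⱼ/rᵢⱼ.
Pair separations: r₁₂ = 0.316 m.
U = (0.830) = 0.830 J.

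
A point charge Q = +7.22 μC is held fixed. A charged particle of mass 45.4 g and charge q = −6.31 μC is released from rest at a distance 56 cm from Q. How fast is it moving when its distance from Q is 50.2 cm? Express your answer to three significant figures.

Only the electrostatic force acts, so mechanical energy is conserved: ½mv² = U₁ − U₂ = kQq(1/r₁ − 1/r₂).
U₁ − U₂ = (8.99×10⁹ N·m²/C²)(7.22×10⁻⁶ C)(-6.31×10⁻⁶ C)(1/0.560 − 1/0.502) = 0.0845 J.
v = √(2·0.0845/0.0454) = 1.93 m/s.

1.93 m/s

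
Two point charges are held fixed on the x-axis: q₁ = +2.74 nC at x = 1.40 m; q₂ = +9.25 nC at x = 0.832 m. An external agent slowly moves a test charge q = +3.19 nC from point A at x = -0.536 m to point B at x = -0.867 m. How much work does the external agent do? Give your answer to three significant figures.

-4.37×10⁻⁸ J

For quasistatic motion the external work equals the change in potential energy: W_ext = qΔV = q(V_B − V_A).
At A: distances to the source charges are 1.94 m, 1.37 m; V_A = Σ kqᵢ/rᵢ = 73.5 V.
At B: distances to the source charges are 2.27 m, 1.70 m; V_B = Σ kqᵢ/rᵢ = 59.8 V.
ΔV = V_B − V_A = -13.7 V.
W_ext = qΔV = (3.19×10⁻⁹ C)(-13.7 V) = -4.37×10⁻⁸ J.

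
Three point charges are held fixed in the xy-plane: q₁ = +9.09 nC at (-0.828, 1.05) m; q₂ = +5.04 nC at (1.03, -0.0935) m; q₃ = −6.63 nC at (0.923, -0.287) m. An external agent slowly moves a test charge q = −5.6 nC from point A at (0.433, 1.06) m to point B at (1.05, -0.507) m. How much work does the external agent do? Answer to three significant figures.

8.39×10⁻⁷ J

For quasistatic motion the external work equals the change in potential energy: W_ext = qΔV = q(V_B − V_A).
At A: distances to the source charges are 1.26 m, 1.30 m, 1.43 m; V_A = Σ kqᵢ/rᵢ = 58.1 V.
At B: distances to the source charges are 2.44 m, 0.414 m, 0.254 m; V_B = Σ kqᵢ/rᵢ = -91.7 V.
ΔV = V_B − V_A = -150 V.
W_ext = qΔV = (-5.60×10⁻⁹ C)(-150 V) = 8.39×10⁻⁷ J.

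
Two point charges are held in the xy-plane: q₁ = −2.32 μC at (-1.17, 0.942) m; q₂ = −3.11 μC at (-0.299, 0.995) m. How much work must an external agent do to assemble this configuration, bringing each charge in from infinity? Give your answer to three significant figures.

The work to assemble the configuration equals its total potential energy, U = Σ kqᵢqⱼ/rᵢⱼ over all pairs.
Pair separations: r₁₂ = 0.873 m.
U = (0.0743) = 0.0743 J.

0.0743 J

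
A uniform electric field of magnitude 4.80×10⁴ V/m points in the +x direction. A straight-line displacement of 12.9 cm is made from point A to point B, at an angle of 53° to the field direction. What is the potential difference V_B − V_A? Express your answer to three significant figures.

-3730 V

Only the component of displacement along E changes the potential: ΔV = −E·d·cosθ.
ΔV = −(4.80×10⁴ V/m)(0.129 m)cos53° = -3730 V.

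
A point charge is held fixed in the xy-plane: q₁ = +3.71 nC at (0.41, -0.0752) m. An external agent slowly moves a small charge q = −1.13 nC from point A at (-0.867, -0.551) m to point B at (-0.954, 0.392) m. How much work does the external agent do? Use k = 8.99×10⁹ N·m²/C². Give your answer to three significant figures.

1.52×10⁻⁹ J

For quasistatic motion the external work equals the change in potential energy: W_ext = qΔV = q(V_B − V_A).
At A: distance to the source charge is 1.36 m; V_A = kq₁/r = 24.5 V.
At B: distance to the source charge is 1.44 m; V_B = kq₁/r = 23.1 V.
ΔV = V_B − V_A = -1.34 V.
W_ext = qΔV = (-1.13×10⁻⁹ C)(-1.34 V) = 1.52×10⁻⁹ J.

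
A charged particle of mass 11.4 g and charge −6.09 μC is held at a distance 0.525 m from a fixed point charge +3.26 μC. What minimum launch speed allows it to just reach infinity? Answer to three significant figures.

7.72 m/s

To just escape, total mechanical energy must reach zero at infinity: ½mv²_min + U = 0, so ½mv²_min = −U = |kQq|/r.
|U| = |kQq|/r = (8.99×10⁹ N·m²/C²)(3.26×10⁻⁶)(6.09×10⁻⁶)/(0.525) = 0.340 J.
v_min = √(2|U|/m) = √(2·0.340/0.0114) = 7.72 m/s.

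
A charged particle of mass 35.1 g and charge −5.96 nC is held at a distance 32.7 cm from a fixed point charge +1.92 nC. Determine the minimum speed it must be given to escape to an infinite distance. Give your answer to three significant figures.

To just escape, total mechanical energy must reach zero at infinity: ½mv²_min + U = 0, so ½mv²_min = −U = |kQq|/r.
|U| = |kQq|/r = (8.99×10⁹ N·m²/C²)(1.92×10⁻⁹)(5.96×10⁻⁹)/(0.327) = 3.15×10⁻⁷ J.
v_min = √(2|U|/m) = √(2·3.15×10⁻⁷/0.0351) = 4.23×10⁻³ m/s.

4.23×10⁻³ m/s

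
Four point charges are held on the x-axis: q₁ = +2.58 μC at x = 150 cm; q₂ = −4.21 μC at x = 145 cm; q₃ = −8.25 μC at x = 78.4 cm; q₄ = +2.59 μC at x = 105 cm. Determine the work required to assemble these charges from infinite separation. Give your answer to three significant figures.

The assembly work is the sum of pairwise potential energies, U = Σ_{i<j} kqᵢqⱼ/rᵢⱼ.
Pair separations: r₁₂ = 0.0500 m, r₁₃ = 0.716 m, r₁₄ = 0.450 m, r₂₃ = 0.666 m, r₂₄ = 0.400 m, r₃₄ = 0.266 m.
Summing all 6 pair terms gives U = -2.59 J.

-2.59 J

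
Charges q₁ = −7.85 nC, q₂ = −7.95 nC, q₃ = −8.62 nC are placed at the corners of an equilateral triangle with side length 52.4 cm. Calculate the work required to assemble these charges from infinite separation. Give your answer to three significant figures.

3.41×10⁻⁶ J

The assembly work is the sum of pairwise potential energies, U = Σ_{i<j} kqᵢqⱼ/rᵢⱼ.
All three pair separations equal the side length, 0.524 m.
U = (1.07×10⁻⁶) + (1.16×10⁻⁶) + (1.18×10⁻⁶) = 3.41×10⁻⁶ J.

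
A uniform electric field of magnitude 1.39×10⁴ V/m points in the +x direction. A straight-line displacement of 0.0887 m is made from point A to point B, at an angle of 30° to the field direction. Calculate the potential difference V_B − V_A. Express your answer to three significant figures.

Only the component of displacement along E changes the potential: ΔV = −E·d·cosθ.
ΔV = −(1.39×10⁴ V/m)(0.0887 m)cos30° = -1070 V.

-1070 V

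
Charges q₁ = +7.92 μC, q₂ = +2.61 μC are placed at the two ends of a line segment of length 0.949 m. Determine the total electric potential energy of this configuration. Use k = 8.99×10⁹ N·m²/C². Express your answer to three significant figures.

0.196 J

The assembly work is the sum of pairwise potential energies, U = Σ_{i<j} kqᵢqⱼ/rᵢⱼ.
The separation is r = 0.949 m.
U = (0.196) = 0.196 J.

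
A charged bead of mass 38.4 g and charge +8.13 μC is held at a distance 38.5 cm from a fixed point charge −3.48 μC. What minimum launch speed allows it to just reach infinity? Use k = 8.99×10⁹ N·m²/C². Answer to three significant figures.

5.87 m/s

To just escape, total mechanical energy must reach zero at infinity: ½mv²_min + U = 0, so ½mv²_min = −U = |kQq|/r.
|U| = |kQq|/r = (8.99×10⁹ N·m²/C²)(3.48×10⁻⁶)(8.13×10⁻⁶)/(0.385) = 0.661 J.
v_min = √(2|U|/m) = √(2·0.661/0.0384) = 5.87 m/s.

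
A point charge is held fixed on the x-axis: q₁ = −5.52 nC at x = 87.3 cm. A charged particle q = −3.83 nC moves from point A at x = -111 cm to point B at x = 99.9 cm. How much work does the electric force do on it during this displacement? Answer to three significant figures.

-1.41×10⁻⁶ J

The work done by the electric force is W_field = −ΔU = −q(V_B − V_A) = q(V_A − V_B).
At A: distance to the source charge is 1.98 m; V_A = kq₁/r = -25.0 V.
At B: distance to the source charge is 0.126 m; V_B = kq₁/r = -394 V.
ΔV = V_B − V_A = -369 V.
W_field = −qΔV = −(-3.83×10⁻⁹ C)(-369 V) = -1.41×10⁻⁶ J.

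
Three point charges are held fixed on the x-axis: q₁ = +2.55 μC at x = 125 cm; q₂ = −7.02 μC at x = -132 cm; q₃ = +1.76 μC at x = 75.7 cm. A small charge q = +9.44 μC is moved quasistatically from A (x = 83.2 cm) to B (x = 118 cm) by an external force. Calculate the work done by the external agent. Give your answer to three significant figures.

0.974 J

For quasistatic motion the external work equals the change in potential energy: W_ext = qΔV = q(V_B − V_A).
At A: distances to the source charges are 0.418 m, 2.15 m, 0.0750 m; V_A = Σ kqᵢ/rᵢ = 2.36×10⁵ V.
At B: distances to the source charges are 0.0700 m, 2.50 m, 0.423 m; V_B = Σ kqᵢ/rᵢ = 3.40×10⁵ V.
ΔV = V_B − V_A = 1.03×10⁵ V.
W_ext = qΔV = (9.44×10⁻⁶ C)(1.03×10⁵ V) = 0.974 J.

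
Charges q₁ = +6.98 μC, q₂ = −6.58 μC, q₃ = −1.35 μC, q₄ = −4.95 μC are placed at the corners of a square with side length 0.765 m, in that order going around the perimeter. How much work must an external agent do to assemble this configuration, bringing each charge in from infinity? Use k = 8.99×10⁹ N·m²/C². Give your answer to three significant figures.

-0.570 J

The work to assemble the configuration equals its total potential energy, U = Σ kqᵢqⱼ/rᵢⱼ over all pairs.
The four side pairs have separation 0.765 m and the two diagonal pairs 1.08 m.
Summing all 6 pair terms gives U = -0.570 J.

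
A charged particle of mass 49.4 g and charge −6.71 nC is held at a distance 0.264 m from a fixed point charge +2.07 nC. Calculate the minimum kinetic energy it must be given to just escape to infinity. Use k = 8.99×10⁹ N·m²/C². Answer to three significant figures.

4.73×10⁻⁷ J

To just escape, total mechanical energy must reach zero at infinity: ½mv²_min + U = 0, so ½mv²_min = −U = |kQq|/r.
|U| = |kQq|/r = (8.99×10⁹ N·m²/C²)(2.07×10⁻⁹)(6.71×10⁻⁹)/(0.264) = 4.73×10⁻⁷ J.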